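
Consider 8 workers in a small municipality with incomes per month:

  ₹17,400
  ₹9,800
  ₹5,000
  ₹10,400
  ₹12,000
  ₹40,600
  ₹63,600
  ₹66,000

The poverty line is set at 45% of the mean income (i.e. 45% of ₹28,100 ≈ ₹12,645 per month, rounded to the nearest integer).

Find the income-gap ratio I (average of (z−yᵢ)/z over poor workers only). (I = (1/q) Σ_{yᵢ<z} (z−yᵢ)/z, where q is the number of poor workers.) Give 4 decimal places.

0.2645

Poor units: ₹5,000, ₹9,800, ₹10,400, ₹12,000 (q = 4 of N = 8).
Shortfall ratios (z−y)/z: 0.6046, 0.2250, 0.1775, 0.0510; sum = 1.058126.
I averages over the q = 4 poor units only: 1.058126 / 4 = 0.2645.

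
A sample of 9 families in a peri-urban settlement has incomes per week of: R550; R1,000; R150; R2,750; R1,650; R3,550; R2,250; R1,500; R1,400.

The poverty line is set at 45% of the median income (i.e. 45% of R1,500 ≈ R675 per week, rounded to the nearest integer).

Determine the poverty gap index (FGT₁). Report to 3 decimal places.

0.107

Incomes under z: R150, R550 (q = 2 of N = 9).
Gap ratios (z−y)/z: (675−150)/675 = 0.7778; (675−550)/675 = 0.1852.
Σ = 0.962963. Dividing by the full population N = 9 gives P₁ = 0.107.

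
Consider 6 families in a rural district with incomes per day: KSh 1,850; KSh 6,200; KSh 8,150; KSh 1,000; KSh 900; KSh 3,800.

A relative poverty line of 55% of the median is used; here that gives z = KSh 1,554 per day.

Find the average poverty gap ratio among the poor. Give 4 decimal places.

Incomes under z: KSh 900, KSh 1,000 (q = 2 of N = 6).
Shortfall ratios (z−y)/z: 0.4208, 0.3565; sum = 0.777349.
The income-gap ratio divides by q (the poor only): 0.777349 / 2 = 0.3887.

0.3887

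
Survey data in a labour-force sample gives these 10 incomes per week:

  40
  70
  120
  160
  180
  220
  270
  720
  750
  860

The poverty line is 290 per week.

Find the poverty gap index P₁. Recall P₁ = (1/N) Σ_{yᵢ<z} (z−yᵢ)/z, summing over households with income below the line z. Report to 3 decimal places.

0.334

Below z: 40, 70, 120, 160, 180, 220, 270 (q = 7 of N = 10).
Gap ratios (z−y)/z: (290−40)/290 = 0.8621; (290−70)/290 = 0.7586; (290−120)/290 = 0.5862; (290−160)/290 = 0.4483; (290−180)/290 = 0.3793; (290−220)/290 = 0.2414; (290−270)/290 = 0.0690.
Σ = 3.344828. Dividing by the full population N = 10 gives P₁ = 0.334.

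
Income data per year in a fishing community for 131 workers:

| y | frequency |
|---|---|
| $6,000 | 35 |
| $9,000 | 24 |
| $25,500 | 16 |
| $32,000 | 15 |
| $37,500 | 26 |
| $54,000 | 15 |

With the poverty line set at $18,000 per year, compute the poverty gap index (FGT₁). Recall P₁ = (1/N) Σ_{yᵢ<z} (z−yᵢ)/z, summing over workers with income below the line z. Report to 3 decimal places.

Below z: 35×$6,000, 24×$9,000 (q = 59 of N = 131).
Gap ratios (z−y)/z: (18000−6000)/18000 = 0.6667 (×35); (18000−9000)/18000 = 0.5000 (×24).
Sum of shortfalls = 35.333333; P₁ averages over all N: 35.333333 / 131 = 0.270.

0.270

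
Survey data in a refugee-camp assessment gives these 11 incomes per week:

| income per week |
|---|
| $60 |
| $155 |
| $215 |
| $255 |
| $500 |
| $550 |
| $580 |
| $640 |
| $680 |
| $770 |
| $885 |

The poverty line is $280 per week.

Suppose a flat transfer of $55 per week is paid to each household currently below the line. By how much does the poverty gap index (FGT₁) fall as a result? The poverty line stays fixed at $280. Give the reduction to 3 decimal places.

Before: below the line — $60, $155, $215, $255; poverty gap index (FGT₁) = 0.14123.
After the $55 transfer: below the line — $115, $210, $270; poverty gap index (FGT₁) = 0.07955.
Reduction = 0.14123 − 0.07955 = 0.062.

0.062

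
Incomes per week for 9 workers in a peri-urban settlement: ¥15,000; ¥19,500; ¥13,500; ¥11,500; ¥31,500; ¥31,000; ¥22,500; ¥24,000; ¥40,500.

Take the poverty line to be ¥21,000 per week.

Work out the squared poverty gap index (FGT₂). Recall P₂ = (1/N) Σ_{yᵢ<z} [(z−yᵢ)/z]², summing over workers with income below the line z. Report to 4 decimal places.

0.0465

Incomes under z: ¥11,500, ¥13,500, ¥15,000, ¥19,500 (q = 4 of N = 9).
Gap ratios (z−y)/z: (21000−11500)/21000 = 0.4524; (21000−13500)/21000 = 0.3571; (21000−15000)/21000 = 0.2857; (21000−19500)/21000 = 0.0714.
Squared: 0.2046; 0.1276; 0.0816; 0.0051.
Sum = 0.418934; P₂ = 0.418934 / 9 = 0.0465.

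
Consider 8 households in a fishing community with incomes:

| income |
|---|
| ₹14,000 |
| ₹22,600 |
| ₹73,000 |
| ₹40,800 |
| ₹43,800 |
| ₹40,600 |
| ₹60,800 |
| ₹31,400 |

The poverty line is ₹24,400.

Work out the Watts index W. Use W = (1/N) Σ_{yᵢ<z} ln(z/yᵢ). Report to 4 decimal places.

0.0790

Below z: ₹14,000, ₹22,600 (q = 2 of N = 8).
Log shortfalls: ln(24400/14000) = 0.5555; ln(24400/22600) = 0.0766.
W = 0.632159 / 8 = 0.0790.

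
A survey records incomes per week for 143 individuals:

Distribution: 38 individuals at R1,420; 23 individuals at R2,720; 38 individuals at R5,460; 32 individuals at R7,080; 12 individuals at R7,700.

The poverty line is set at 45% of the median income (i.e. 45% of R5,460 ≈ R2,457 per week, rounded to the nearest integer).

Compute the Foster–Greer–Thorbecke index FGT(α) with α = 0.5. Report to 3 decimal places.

0.173

Below the line: 38×R1,420 (q = 38 of N = 143).
Relative gaps: (2457−1420)/2457 = 0.4221 (×38).
Raised to α = 0.5: 0.64966 (×38).
Sum = 24.687118; FGT(0.5) = 24.687118 / 143 = 0.173.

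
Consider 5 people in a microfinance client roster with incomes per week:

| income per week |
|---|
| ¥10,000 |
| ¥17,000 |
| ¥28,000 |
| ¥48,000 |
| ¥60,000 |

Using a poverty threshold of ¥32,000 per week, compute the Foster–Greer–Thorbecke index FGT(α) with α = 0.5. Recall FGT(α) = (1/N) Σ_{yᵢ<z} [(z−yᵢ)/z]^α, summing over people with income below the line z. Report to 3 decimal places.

Poor units: ¥10,000, ¥17,000, ¥28,000 (q = 3 of N = 5).
Normalized shortfalls: (32000−10000)/32000 = 0.6875; (32000−17000)/32000 = 0.4688; (32000−28000)/32000 = 0.1250.
Raised to α = 0.5: 0.82916; 0.68465; 0.35355.
Sum = 1.867363; FGT(0.5) = 1.867363 / 5 = 0.373.

0.373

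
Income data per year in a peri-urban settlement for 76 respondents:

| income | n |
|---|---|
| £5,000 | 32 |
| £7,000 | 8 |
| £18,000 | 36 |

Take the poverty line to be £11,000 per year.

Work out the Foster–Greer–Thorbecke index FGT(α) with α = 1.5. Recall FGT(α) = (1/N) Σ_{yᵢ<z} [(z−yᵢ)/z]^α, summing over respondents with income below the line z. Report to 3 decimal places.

Incomes under z: 32×£5,000, 8×£7,000 (q = 40 of N = 76).
Shortfall ratios: (11000−5000)/11000 = 0.5455 (×32); (11000−7000)/11000 = 0.3636 (×8).
Raised to α = 1.5: 0.40284 (×32); 0.21928 (×8).
Sum = 14.645284; FGT(1.5) = 14.645284 / 76 = 0.193.

0.193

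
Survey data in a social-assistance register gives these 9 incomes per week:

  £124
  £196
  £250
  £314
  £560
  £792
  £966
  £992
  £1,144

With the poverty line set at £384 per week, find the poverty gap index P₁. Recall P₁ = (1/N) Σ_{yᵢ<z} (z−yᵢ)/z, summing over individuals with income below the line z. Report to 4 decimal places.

0.1887

Poor units: £124, £196, £250, £314 (q = 4 of N = 9).
Gap ratios (z−y)/z: (384−124)/384 = 0.6771; (384−196)/384 = 0.4896; (384−250)/384 = 0.3490; (384−314)/384 = 0.1823.
Sum of shortfalls = 1.697917; P₁ averages over all N: 1.697917 / 9 = 0.1887.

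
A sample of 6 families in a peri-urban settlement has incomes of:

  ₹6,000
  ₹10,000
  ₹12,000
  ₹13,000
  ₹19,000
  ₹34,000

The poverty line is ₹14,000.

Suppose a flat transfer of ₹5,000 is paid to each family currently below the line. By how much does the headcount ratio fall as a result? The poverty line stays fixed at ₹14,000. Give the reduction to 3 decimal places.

Before: below the line — ₹6,000, ₹10,000, ₹12,000, ₹13,000; headcount ratio = 0.66667.
After the ₹5,000 transfer: below the line — ₹11,000; headcount ratio = 0.16667.
Reduction = 0.66667 − 0.16667 = 0.500.

0.500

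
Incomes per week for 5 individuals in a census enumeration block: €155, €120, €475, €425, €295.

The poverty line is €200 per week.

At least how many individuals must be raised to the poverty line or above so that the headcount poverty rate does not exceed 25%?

1

Currently q = 2 of N = 5 are below the line (H = 0.400).
A headcount ratio of at most 25% allows at most ⌊0.25 × 5⌋ = 1 poor individuals.
So at least 2 − 1 = 1 must be lifted.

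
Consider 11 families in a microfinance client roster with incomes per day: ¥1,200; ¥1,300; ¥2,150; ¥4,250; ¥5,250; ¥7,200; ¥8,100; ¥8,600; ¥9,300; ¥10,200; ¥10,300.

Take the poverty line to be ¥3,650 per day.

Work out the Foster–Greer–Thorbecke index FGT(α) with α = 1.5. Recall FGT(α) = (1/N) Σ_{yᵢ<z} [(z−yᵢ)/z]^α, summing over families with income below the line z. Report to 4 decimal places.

Below z: ¥1,200, ¥1,300, ¥2,150 (q = 3 of N = 11).
Shortfall ratios: (3650−1200)/3650 = 0.6712; (3650−1300)/3650 = 0.6438; (3650−2150)/3650 = 0.4110.
Raised to α = 1.5: 0.54993; 0.51661; 0.26345.
Sum = 1.329992; FGT(1.5) = 1.329992 / 11 = 0.1209.

0.1209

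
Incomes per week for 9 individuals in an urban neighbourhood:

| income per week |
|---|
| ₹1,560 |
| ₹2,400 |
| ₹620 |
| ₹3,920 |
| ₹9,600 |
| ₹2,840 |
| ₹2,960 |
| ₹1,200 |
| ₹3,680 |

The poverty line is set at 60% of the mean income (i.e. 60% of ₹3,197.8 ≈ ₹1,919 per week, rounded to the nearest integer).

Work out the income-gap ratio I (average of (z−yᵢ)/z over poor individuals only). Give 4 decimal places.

0.4129

Below the line: ₹620, ₹1,200, ₹1,560 (q = 3 of N = 9).
Relative gaps: 0.6769, 0.3747, 0.1871; sum = 1.238666.
The income-gap ratio divides by q (the poor only): 1.238666 / 3 = 0.4129.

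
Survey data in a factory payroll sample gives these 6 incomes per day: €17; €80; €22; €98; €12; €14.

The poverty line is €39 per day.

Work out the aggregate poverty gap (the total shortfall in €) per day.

€91

Below the line: €12, €14, €17, €22 (q = 4 of N = 6).
Individual gaps: 39−12 = 27; 39−14 = 25; 39−17 = 22; 39−22 = 17.
Aggregate gap = €91.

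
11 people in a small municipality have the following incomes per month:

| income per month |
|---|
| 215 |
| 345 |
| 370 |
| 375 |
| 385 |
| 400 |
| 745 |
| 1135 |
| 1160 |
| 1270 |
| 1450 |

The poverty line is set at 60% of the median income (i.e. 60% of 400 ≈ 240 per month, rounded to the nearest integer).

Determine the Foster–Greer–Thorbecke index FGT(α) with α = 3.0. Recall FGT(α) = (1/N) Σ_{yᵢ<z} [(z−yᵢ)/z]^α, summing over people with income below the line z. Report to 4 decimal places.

0.0001

Poor units: 215 (q = 1 of N = 11).
Gap ratios (z−y)/z: (240−215)/240 = 0.1042.
Raised to α = 3.0: 0.00113.
Sum = 0.001130; FGT(3.0) = 0.001130 / 11 = 0.0001.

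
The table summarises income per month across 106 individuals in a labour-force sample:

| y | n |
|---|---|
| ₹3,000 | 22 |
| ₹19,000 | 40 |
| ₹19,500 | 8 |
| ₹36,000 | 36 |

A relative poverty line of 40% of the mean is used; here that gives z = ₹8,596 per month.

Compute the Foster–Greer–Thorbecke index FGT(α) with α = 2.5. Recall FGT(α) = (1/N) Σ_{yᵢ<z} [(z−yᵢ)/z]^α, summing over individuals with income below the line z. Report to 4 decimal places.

0.0710

Below the line: 22×₹3,000 (q = 22 of N = 106).
Normalized shortfalls: (8596−3000)/8596 = 0.6510 (×22).
Raised to α = 2.5: 0.34194 (×22).
Sum = 7.522738; FGT(2.5) = 7.522738 / 106 = 0.0710.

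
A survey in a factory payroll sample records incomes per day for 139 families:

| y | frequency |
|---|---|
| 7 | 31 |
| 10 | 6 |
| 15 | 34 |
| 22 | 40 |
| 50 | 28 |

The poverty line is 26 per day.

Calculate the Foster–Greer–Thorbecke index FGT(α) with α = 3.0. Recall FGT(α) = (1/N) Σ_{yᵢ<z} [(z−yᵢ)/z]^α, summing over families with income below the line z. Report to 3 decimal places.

Below z: 31×7, 6×10, 34×15, 40×22 (q = 111 of N = 139).
Gap ratios (z−y)/z: (26−7)/26 = 0.7308 (×31); (26−10)/26 = 0.6154 (×6); (26−15)/26 = 0.4231 (×34); (26−22)/26 = 0.1538 (×40).
Raised to α = 3.0: 0.39025 (×31); 0.23305 (×6); 0.07573 (×34); 0.00364 (×40).
Sum = 16.216375; FGT(3.0) = 16.216375 / 139 = 0.117.

0.117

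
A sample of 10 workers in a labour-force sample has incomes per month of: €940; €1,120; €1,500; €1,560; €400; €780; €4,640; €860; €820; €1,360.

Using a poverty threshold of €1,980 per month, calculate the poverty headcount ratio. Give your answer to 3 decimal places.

0.900

9 of the 10 workers have income below €1,980.
H = 9/10 = 0.900.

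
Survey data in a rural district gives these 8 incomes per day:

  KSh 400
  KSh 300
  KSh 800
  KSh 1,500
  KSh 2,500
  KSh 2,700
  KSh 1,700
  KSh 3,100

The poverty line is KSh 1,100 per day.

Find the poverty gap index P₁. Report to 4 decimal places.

0.2045

Poor units: KSh 300, KSh 400, KSh 800 (q = 3 of N = 8).
Normalized shortfalls: (1100−300)/1100 = 0.7273; (1100−400)/1100 = 0.6364; (1100−800)/1100 = 0.2727.
Sum of shortfalls = 1.636364; P₁ averages over all N: 1.636364 / 8 = 0.2045.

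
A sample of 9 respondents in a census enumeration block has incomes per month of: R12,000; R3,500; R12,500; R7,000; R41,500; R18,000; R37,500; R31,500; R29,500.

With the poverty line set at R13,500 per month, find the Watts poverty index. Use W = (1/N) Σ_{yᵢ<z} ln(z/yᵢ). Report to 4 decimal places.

Below the line: R3,500, R7,000, R12,000, R12,500 (q = 4 of N = 9).
ln(z/y) terms: ln(13500/3500) = 1.3499; ln(13500/7000) = 0.6568; ln(13500/12000) = 0.1178; ln(13500/12500) = 0.0770.
W = 2.201450 / 9 = 0.2446.

0.2446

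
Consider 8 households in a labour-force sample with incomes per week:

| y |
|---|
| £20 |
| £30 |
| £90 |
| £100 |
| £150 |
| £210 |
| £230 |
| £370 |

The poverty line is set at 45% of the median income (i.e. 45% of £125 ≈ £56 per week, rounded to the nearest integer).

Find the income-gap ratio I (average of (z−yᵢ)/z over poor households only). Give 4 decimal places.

Incomes under z: £20, £30 (q = 2 of N = 8).
Relative gaps: 0.6429, 0.4643; sum = 1.107143.
I averages over the q = 2 poor units only: 1.107143 / 2 = 0.5536.

0.5536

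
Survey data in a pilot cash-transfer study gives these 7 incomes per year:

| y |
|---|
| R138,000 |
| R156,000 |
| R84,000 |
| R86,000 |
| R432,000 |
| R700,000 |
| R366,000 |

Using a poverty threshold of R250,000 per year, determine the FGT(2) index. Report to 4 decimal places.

0.1733

Below the line: R84,000, R86,000, R138,000, R156,000 (q = 4 of N = 7).
Normalized shortfalls: (250000−84000)/250000 = 0.6640; (250000−86000)/250000 = 0.6560; (250000−138000)/250000 = 0.4480; (250000−156000)/250000 = 0.3760.
Squared: 0.4409; 0.4303; 0.2007; 0.1414.
Sum = 1.213312; P₂ = 1.213312 / 7 = 0.1733.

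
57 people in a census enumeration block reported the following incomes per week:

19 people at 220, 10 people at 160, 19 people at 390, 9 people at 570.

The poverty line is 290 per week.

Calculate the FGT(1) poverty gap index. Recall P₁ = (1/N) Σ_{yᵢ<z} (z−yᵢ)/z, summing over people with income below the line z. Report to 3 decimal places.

Below the line: 10×160, 19×220 (q = 29 of N = 57).
Gap ratios (z−y)/z: (290−160)/290 = 0.4483 (×10); (290−220)/290 = 0.2414 (×19).
Sum of shortfalls = 9.068966; P₁ averages over all N: 9.068966 / 57 = 0.159.

0.159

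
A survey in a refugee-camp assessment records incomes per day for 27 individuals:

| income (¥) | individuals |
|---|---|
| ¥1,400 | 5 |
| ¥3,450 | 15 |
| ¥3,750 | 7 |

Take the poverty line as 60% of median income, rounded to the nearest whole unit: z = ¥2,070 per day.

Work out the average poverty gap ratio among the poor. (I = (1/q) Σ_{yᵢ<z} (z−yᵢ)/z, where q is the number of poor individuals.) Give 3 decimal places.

Below the line: 5×¥1,400 (q = 5 of N = 27).
Relative gaps: 0.3237 (×5); sum = 1.618357.
The income-gap ratio divides by q (the poor only): 1.618357 / 5 = 0.324.

0.324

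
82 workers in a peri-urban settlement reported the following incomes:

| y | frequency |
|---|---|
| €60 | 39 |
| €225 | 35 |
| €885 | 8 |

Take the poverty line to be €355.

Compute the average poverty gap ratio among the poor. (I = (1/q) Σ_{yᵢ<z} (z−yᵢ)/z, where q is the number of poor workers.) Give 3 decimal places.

0.611

Below z: 39×€60, 35×€225 (q = 74 of N = 82).
Shortfall ratios (z−y)/z: 0.8310 (×39), 0.3662 (×35); sum = 45.225352.
The income-gap ratio divides by q (the poor only): 45.225352 / 74 = 0.611.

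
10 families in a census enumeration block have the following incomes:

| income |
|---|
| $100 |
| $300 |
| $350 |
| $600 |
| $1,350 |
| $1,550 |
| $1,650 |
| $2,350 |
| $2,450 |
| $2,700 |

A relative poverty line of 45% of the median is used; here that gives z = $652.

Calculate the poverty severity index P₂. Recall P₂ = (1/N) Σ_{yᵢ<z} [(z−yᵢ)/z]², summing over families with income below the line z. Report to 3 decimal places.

Poor units: $100, $300, $350, $600 (q = 4 of N = 10).
Gap ratios (z−y)/z: (652−100)/652 = 0.8466; (652−300)/652 = 0.5399; (652−350)/652 = 0.4632; (652−600)/652 = 0.0798.
Squared: 0.7168; 0.2915; 0.2145; 0.0064.
Sum = 1.229149; P₂ = 1.229149 / 10 = 0.123.

0.123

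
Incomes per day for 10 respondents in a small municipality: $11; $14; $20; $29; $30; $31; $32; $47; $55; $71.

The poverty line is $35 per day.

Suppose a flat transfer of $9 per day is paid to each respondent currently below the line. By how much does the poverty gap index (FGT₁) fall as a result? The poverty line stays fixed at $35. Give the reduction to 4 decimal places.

Before: below the line — $11, $14, $20, $29, $30, $31, $32; poverty gap index (FGT₁) = 0.222857.
After the $9 transfer: below the line — $20, $23, $29; poverty gap index (FGT₁) = 0.094286.
Reduction = 0.222857 − 0.094286 = 0.1286.

0.1286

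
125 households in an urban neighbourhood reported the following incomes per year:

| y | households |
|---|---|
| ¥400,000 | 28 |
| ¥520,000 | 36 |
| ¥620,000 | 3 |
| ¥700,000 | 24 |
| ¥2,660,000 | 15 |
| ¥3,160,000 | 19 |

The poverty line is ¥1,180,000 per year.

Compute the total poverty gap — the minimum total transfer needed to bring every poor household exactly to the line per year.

¥58,800,000

Below the line: 28×¥400,000, 36×¥520,000, 3×¥620,000, 24×¥700,000 (q = 91 of N = 125).
Individual gaps: 28×(1180000−400000) = 21840000; 36×(1180000−520000) = 23760000; 3×(1180000−620000) = 1680000; 24×(1180000−700000) = 11520000.
Aggregate gap = ¥58,800,000.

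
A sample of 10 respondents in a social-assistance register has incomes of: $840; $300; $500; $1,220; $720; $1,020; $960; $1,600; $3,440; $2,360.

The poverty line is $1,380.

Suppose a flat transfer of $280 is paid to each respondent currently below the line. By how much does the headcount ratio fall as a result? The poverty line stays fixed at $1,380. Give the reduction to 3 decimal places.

0.100

Before: below the line — $300, $500, $720, $840, $960, $1,020, $1,220; headcount ratio = 0.70000.
After the $280 transfer: below the line — $580, $780, $1,000, $1,120, $1,240, $1,300; headcount ratio = 0.60000.
Reduction = 0.70000 − 0.60000 = 0.100.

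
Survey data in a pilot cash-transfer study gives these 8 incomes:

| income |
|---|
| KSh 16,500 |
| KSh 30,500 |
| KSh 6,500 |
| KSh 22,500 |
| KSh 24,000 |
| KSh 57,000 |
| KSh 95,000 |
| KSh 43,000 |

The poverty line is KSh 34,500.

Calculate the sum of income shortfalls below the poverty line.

Incomes under z: KSh 6,500, KSh 16,500, KSh 22,500, KSh 24,000, KSh 30,500 (q = 5 of N = 8).
Individual gaps: 34500−6500 = 28000; 34500−16500 = 18000; 34500−22500 = 12000; 34500−24000 = 10500; 34500−30500 = 4000.
Aggregate gap = KSh 72,500.

KSh 72,500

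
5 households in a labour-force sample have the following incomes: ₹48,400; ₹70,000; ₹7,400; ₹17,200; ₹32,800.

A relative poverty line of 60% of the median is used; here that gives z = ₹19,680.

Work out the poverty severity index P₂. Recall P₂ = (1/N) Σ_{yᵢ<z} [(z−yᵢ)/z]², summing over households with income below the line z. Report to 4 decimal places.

Poor units: ₹7,400, ₹17,200 (q = 2 of N = 5).
Gap ratios (z−y)/z: (19680−7400)/19680 = 0.6240; (19680−17200)/19680 = 0.1260.
Squared: 0.3894; 0.0159.
Sum = 0.405236; P₂ = 0.405236 / 5 = 0.0810.

0.0810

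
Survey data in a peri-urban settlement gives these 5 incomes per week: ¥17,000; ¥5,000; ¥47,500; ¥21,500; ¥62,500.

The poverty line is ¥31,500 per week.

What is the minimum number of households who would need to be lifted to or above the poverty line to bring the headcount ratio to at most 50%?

1

Currently q = 3 of N = 5 are below the line (H = 0.600).
A headcount ratio of at most 50% allows at most ⌊0.50 × 5⌋ = 2 poor households.
So at least 3 − 2 = 1 must be lifted.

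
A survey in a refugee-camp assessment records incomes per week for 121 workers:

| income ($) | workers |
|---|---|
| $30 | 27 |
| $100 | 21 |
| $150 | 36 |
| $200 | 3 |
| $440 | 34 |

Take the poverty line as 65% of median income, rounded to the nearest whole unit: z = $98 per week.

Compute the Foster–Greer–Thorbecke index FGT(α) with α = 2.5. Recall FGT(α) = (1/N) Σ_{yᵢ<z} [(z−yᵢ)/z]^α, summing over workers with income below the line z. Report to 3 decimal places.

Incomes under z: 27×$30 (q = 27 of N = 121).
Relative gaps: (98−30)/98 = 0.6939 (×27).
Raised to α = 2.5: 0.40106 (×27).
Sum = 10.828564; FGT(2.5) = 10.828564 / 121 = 0.089.

0.089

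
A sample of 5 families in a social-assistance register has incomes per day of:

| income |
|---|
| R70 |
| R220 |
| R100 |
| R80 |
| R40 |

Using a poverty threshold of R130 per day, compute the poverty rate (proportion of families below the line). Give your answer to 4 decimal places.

4 of the 5 families have income below R130.
H = 4/5 = 0.8000.

0.8000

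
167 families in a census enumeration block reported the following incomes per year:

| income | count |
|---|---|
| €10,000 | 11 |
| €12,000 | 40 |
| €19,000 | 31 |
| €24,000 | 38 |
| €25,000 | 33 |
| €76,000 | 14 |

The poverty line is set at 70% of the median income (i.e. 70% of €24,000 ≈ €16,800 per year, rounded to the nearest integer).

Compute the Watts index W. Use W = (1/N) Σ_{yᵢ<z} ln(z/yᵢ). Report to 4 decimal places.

Incomes under z: 11×€10,000, 40×€12,000 (q = 51 of N = 167).
Log gaps: ln(16800/10000) = 0.5188 (×11); ln(16800/12000) = 0.3365 (×40).
W = 19.165621 / 167 = 0.1148.

0.1148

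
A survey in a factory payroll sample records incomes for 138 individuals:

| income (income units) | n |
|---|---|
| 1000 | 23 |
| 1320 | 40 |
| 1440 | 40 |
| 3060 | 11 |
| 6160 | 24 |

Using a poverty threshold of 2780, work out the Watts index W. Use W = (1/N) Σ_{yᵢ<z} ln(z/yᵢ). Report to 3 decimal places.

0.577

Below the line: 23×1000, 40×1320, 40×1440 (q = 103 of N = 138).
Log shortfalls: ln(2780/1000) = 1.0225 (×23); ln(2780/1320) = 0.7448 (×40); ln(2780/1440) = 0.6578 (×40).
W = 79.621452 / 138 = 0.577.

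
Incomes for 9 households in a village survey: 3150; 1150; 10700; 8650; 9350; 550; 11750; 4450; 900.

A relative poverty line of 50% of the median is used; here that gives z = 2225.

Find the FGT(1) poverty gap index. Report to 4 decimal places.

Poor units: 550, 900, 1150 (q = 3 of N = 9).
Relative gaps: (2225−550)/2225 = 0.7528; (2225−900)/2225 = 0.5955; (2225−1150)/2225 = 0.4831.
Sum of shortfalls = 1.831461; P₁ averages over all N: 1.831461 / 9 = 0.2035.

0.2035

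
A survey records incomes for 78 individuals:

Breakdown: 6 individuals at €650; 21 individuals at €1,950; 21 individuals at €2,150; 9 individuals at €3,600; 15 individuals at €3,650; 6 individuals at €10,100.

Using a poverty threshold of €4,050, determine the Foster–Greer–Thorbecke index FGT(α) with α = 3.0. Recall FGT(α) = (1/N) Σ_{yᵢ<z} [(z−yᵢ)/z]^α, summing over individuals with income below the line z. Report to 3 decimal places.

0.111

Poor units: 6×€650, 21×€1,950, 21×€2,150, 9×€3,600, 15×€3,650 (q = 72 of N = 78).
Shortfall ratios: (4050−650)/4050 = 0.8395 (×6); (4050−1950)/4050 = 0.5185 (×21); (4050−2150)/4050 = 0.4691 (×21); (4050−3600)/4050 = 0.1111 (×9); (4050−3650)/4050 = 0.0988 (×15).
Raised to α = 3.0: 0.59166 (×6); 0.13941 (×21); 0.10325 (×21); 0.00137 (×9); 0.00096 (×15).
Sum = 8.672633; FGT(3.0) = 8.672633 / 78 = 0.111.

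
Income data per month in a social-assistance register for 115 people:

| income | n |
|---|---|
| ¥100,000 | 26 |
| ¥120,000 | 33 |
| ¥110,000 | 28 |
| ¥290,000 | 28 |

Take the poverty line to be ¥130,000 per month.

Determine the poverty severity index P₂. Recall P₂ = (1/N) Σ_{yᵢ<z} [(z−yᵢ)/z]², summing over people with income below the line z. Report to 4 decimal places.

0.0195

Below z: 26×¥100,000, 28×¥110,000, 33×¥120,000 (q = 87 of N = 115).
Relative gaps: (130000−100000)/130000 = 0.2308 (×26); (130000−110000)/130000 = 0.1538 (×28); (130000−120000)/130000 = 0.0769 (×33).
Squared: 0.0533 (×26); 0.0237 (×28); 0.0059 (×33).
Sum = 2.242604; P₂ = 2.242604 / 115 = 0.0195.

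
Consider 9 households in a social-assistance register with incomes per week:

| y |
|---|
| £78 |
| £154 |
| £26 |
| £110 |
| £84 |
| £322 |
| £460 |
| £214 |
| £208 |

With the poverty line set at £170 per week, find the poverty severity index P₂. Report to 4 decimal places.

0.1555

Below z: £26, £78, £84, £110, £154 (q = 5 of N = 9).
Gap ratios (z−y)/z: (170−26)/170 = 0.8471; (170−78)/170 = 0.5412; (170−84)/170 = 0.5059; (170−110)/170 = 0.3529; (170−154)/170 = 0.0941.
Squared: 0.7175; 0.2929; 0.2559; 0.1246; 0.0089.
Sum = 1.399723; P₂ = 1.399723 / 9 = 0.1555.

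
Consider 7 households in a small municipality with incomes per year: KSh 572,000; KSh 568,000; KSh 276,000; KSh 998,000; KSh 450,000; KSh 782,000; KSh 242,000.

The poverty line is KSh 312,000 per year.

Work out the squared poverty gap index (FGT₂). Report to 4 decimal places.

Poor units: KSh 242,000, KSh 276,000 (q = 2 of N = 7).
Normalized shortfalls: (312000−242000)/312000 = 0.2244; (312000−276000)/312000 = 0.1154.
Squared: 0.0503; 0.0133.
Sum = 0.063651; P₂ = 0.063651 / 7 = 0.0091.

0.0091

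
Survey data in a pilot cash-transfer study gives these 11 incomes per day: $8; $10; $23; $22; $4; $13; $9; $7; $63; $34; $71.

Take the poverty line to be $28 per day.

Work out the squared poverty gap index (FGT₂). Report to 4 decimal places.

0.2769

Below z: $4, $7, $8, $9, $10, $13, $22, $23 (q = 8 of N = 11).
Gap ratios (z−y)/z: (28−4)/28 = 0.8571; (28−7)/28 = 0.7500; (28−8)/28 = 0.7143; (28−9)/28 = 0.6786; (28−10)/28 = 0.6429; (28−13)/28 = 0.5357; (28−22)/28 = 0.2143; (28−23)/28 = 0.1786.
Squared: 0.7347; 0.5625; 0.5102; 0.4605; 0.4133; 0.2870; 0.0459; 0.0319.
Sum = 3.045918; P₂ = 3.045918 / 11 = 0.2769.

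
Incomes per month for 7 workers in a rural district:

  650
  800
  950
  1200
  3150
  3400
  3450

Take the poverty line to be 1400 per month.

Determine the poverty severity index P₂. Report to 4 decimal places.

0.0849

Below z: 650, 800, 950, 1200 (q = 4 of N = 7).
Shortfall ratios: (1400−650)/1400 = 0.5357; (1400−800)/1400 = 0.4286; (1400−950)/1400 = 0.3214; (1400−1200)/1400 = 0.1429.
Squared: 0.2870; 0.1837; 0.1033; 0.0204.
Sum = 0.594388; P₂ = 0.594388 / 7 = 0.0849.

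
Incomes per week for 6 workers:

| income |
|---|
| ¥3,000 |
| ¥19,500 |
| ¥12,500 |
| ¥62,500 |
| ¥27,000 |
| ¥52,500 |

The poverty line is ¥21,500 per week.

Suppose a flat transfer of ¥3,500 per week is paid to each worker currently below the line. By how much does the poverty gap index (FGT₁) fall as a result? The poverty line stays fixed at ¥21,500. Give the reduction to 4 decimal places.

Before: below the line — ¥3,000, ¥12,500, ¥19,500; poverty gap index (FGT₁) = 0.228682.
After the ¥3,500 transfer: below the line — ¥6,500, ¥16,000; poverty gap index (FGT₁) = 0.158915.
Reduction = 0.228682 − 0.158915 = 0.0698.

0.0698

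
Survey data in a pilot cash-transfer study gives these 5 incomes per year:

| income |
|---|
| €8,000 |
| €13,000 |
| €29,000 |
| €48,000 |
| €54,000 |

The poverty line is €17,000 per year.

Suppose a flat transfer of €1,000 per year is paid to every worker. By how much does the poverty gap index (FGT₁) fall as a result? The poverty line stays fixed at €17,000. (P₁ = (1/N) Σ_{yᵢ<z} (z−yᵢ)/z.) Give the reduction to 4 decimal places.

0.0235

Before: below the line — €8,000, €13,000; poverty gap index (FGT₁) = 0.152941.
After the €1,000 transfer: below the line — €9,000, €14,000; poverty gap index (FGT₁) = 0.129412.
Reduction = 0.152941 − 0.129412 = 0.0235.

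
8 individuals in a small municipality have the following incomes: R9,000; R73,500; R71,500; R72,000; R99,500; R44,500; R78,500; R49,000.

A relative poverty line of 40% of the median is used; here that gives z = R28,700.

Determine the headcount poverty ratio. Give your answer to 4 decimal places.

0.1250

1 of the 8 individuals have income below R28,700.
H = 1/8 = 0.1250.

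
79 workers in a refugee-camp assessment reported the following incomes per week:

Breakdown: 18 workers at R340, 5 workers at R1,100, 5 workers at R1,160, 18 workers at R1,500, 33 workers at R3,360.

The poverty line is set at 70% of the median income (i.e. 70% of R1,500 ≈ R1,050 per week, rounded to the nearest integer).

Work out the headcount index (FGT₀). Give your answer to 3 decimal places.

0.228

18 of the 79 workers have income below R1,050.
H = 18/79 = 0.228.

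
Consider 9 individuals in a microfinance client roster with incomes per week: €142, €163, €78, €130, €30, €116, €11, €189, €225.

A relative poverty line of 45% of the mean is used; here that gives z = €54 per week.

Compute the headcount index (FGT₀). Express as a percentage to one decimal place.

2 of the 9 individuals have income below €54.
H = 2/9 = 22.2%.

22.2%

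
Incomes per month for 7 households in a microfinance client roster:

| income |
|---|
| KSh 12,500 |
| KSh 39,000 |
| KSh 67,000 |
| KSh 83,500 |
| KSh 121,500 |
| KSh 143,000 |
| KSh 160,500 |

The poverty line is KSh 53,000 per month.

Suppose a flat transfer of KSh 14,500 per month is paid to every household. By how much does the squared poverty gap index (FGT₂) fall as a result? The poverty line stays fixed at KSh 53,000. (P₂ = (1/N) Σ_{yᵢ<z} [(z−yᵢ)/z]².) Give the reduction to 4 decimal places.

Before: below the line — KSh 12,500, KSh 39,000; squared poverty gap index (FGT₂) = 0.093386.
After the KSh 14,500 transfer: below the line — KSh 27,000; squared poverty gap index (FGT₂) = 0.034379.
Reduction = 0.093386 − 0.034379 = 0.0590.

0.0590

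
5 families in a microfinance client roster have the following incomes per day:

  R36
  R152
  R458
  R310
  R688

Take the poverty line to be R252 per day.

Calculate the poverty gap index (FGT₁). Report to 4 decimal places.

0.2508

Below z: R36, R152 (q = 2 of N = 5).
Gap ratios (z−y)/z: (252−36)/252 = 0.8571; (252−152)/252 = 0.3968.
Sum of shortfalls = 1.253968; P₁ averages over all N: 1.253968 / 5 = 0.2508.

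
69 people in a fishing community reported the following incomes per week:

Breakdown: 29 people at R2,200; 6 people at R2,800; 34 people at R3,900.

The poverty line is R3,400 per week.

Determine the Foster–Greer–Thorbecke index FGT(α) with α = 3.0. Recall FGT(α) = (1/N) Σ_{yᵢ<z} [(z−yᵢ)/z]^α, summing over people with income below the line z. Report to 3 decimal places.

Poor units: 29×R2,200, 6×R2,800 (q = 35 of N = 69).
Relative gaps: (3400−2200)/3400 = 0.3529 (×29); (3400−2800)/3400 = 0.1765 (×6).
Raised to α = 3.0: 0.04396 (×29); 0.00550 (×6).
Sum = 1.307958; FGT(3.0) = 1.307958 / 69 = 0.019.

0.019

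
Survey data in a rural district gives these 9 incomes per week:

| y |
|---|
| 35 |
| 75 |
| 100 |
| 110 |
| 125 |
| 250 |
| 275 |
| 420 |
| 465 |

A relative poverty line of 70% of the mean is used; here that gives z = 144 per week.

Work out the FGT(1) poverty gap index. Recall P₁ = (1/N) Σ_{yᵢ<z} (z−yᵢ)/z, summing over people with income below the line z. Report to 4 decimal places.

0.2122

Incomes under z: 35, 75, 100, 110, 125 (q = 5 of N = 9).
Relative gaps: (144−35)/144 = 0.7569; (144−75)/144 = 0.4792; (144−100)/144 = 0.3056; (144−110)/144 = 0.2361; (144−125)/144 = 0.1319.
Σ = 1.909722. Dividing by the full population N = 9 gives P₁ = 0.2122.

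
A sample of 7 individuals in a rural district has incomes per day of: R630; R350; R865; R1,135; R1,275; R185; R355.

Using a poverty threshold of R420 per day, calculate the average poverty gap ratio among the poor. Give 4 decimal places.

0.2937

Poor units: R185, R350, R355 (q = 3 of N = 7).
Shortfall ratios (z−y)/z: 0.5595, 0.1667, 0.1548; sum = 0.880952.
The income-gap ratio divides by q (the poor only): 0.880952 / 3 = 0.2937.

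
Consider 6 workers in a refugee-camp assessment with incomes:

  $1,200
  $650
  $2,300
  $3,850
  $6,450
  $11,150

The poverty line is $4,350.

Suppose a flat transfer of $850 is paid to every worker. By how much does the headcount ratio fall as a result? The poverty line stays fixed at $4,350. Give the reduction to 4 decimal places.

0.1667

Before: below the line — $650, $1,200, $2,300, $3,850; headcount ratio = 0.666667.
After the $850 transfer: below the line — $1,500, $2,050, $3,150; headcount ratio = 0.500000.
Reduction = 0.666667 − 0.500000 = 0.1667.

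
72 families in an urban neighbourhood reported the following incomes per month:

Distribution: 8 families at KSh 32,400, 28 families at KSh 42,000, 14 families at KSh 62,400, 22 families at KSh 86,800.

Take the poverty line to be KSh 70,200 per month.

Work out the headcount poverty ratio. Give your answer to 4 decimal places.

50 of the 72 families have income below KSh 70,200.
H = 50/72 = 0.6944.

0.6944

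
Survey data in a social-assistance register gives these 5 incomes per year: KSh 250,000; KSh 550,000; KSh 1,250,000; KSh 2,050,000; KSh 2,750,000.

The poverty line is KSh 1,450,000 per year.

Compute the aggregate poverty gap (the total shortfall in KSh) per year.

Incomes under z: KSh 250,000, KSh 550,000, KSh 1,250,000 (q = 3 of N = 5).
Individual gaps: 1450000−250000 = 1200000; 1450000−550000 = 900000; 1450000−1250000 = 200000.
Aggregate gap = KSh 2,300,000.

KSh 2,300,000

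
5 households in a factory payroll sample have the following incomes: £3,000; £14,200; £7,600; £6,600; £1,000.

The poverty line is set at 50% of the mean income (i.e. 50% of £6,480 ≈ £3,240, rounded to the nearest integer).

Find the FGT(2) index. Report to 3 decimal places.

Poor units: £1,000, £3,000 (q = 2 of N = 5).
Normalized shortfalls: (3240−1000)/3240 = 0.6914; (3240−3000)/3240 = 0.0741.
Squared: 0.4780; 0.0055.
Sum = 0.483463; P₂ = 0.483463 / 5 = 0.097.

0.097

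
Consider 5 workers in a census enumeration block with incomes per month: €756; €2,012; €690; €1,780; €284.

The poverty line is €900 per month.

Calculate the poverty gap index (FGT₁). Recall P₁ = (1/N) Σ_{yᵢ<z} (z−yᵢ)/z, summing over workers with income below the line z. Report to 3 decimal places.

Incomes under z: €284, €690, €756 (q = 3 of N = 5).
Gap ratios (z−y)/z: (900−284)/900 = 0.6844; (900−690)/900 = 0.2333; (900−756)/900 = 0.1600.
Σ = 1.077778. Dividing by the full population N = 5 gives P₁ = 0.216.

0.216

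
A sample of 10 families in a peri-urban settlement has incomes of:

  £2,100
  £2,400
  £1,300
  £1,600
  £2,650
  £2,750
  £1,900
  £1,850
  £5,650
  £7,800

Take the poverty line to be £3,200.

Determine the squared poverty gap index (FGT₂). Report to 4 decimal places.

0.1176

Poor units: £1,300, £1,600, £1,850, £1,900, £2,100, £2,400, £2,650, £2,750 (q = 8 of N = 10).
Normalized shortfalls: (3200−1300)/3200 = 0.5938; (3200−1600)/3200 = 0.5000; (3200−1850)/3200 = 0.4219; (3200−1900)/3200 = 0.4062; (3200−2100)/3200 = 0.3438; (3200−2400)/3200 = 0.2500; (3200−2650)/3200 = 0.1719; (3200−2750)/3200 = 0.1406.
Squared: 0.3525; 0.2500; 0.1780; 0.1650; 0.1182; 0.0625; 0.0295; 0.0198.
Sum = 1.175537; P₂ = 1.175537 / 10 = 0.1176.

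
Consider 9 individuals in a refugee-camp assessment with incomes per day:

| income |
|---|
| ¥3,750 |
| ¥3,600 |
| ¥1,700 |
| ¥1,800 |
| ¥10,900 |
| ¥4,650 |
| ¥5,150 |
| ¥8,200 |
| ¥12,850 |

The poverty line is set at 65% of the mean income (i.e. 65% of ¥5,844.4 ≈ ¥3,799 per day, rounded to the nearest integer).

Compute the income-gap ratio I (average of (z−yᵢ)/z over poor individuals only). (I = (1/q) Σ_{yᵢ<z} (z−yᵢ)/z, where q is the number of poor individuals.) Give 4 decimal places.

Incomes under z: ¥1,700, ¥1,800, ¥3,600, ¥3,750 (q = 4 of N = 9).
Shortfall ratios (z−y)/z: 0.5525, 0.5262, 0.0524, 0.0129; sum = 1.143985.
I averages over the q = 4 poor units only: 1.143985 / 4 = 0.2860.

0.2860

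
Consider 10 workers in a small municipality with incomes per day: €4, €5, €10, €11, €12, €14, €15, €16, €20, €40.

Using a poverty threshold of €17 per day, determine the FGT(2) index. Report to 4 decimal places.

0.1512

Below the line: €4, €5, €10, €11, €12, €14, €15, €16 (q = 8 of N = 10).
Normalized shortfalls: (17−4)/17 = 0.7647; (17−5)/17 = 0.7059; (17−10)/17 = 0.4118; (17−11)/17 = 0.3529; (17−12)/17 = 0.2941; (17−14)/17 = 0.1765; (17−15)/17 = 0.1176; (17−16)/17 = 0.0588.
Squared: 0.5848; 0.4983; 0.1696; 0.1246; 0.0865; 0.0311; 0.0138; 0.0035.
Sum = 1.512111; P₂ = 1.512111 / 10 = 0.1512.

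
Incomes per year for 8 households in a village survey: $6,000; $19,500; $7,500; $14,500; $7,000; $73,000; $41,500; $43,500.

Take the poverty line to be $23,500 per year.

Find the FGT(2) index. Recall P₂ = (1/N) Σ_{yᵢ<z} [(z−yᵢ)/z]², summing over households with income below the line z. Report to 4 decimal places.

0.2108

Incomes under z: $6,000, $7,000, $7,500, $14,500, $19,500 (q = 5 of N = 8).
Relative gaps: (23500−6000)/23500 = 0.7447; (23500−7000)/23500 = 0.7021; (23500−7500)/23500 = 0.6809; (23500−14500)/23500 = 0.3830; (23500−19500)/23500 = 0.1702.
Squared: 0.5545; 0.4930; 0.4636; 0.1467; 0.0290.
Sum = 1.686736; P₂ = 1.686736 / 8 = 0.2108.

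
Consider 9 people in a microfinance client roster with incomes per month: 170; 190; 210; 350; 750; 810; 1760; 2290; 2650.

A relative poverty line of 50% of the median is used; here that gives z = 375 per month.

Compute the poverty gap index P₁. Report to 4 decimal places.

Incomes under z: 170, 190, 210, 350 (q = 4 of N = 9).
Normalized shortfalls: (375−170)/375 = 0.5467; (375−190)/375 = 0.4933; (375−210)/375 = 0.4400; (375−350)/375 = 0.0667.
Σ = 1.546667. Dividing by the full population N = 9 gives P₁ = 0.1719.

0.1719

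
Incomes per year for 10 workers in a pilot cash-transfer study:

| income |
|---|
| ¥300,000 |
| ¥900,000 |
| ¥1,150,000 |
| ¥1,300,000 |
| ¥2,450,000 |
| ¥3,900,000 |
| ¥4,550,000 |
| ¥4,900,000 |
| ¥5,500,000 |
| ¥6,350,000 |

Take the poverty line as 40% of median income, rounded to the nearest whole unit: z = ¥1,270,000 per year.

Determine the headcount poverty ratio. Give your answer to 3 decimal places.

3 of the 10 workers have income below ¥1,270,000.
H = 3/10 = 0.300.

0.300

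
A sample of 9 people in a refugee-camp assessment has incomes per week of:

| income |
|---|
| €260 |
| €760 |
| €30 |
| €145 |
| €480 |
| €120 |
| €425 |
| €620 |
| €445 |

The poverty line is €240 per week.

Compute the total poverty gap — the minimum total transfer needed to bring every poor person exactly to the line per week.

€425

Below the line: €30, €120, €145 (q = 3 of N = 9).
Individual gaps: 240−30 = 210; 240−120 = 120; 240−145 = 95.
Aggregate gap = €425.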